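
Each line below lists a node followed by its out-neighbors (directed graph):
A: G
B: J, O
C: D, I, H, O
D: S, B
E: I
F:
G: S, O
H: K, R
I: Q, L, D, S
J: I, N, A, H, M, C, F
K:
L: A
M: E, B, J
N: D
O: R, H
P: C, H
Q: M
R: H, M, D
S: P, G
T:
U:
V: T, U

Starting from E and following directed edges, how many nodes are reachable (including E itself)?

BFS from E visits: E, I, Q, L, D, S, M, A, B, P, G, J, O, C, H, N, F, R, K
Reachable nodes: 19 of 22 total.

19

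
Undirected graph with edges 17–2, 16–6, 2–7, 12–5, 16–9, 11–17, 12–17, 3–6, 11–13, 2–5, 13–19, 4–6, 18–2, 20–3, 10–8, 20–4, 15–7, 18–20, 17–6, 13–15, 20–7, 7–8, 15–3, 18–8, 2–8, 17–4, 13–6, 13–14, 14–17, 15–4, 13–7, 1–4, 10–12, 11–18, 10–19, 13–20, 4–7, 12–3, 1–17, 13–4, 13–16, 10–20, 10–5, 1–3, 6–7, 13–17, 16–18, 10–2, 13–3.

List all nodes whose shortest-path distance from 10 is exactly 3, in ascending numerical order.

Level 0: 10
Level 1: 2, 5, 8, 12, 19, 20
Level 2: 3, 4, 7, 13, 17, 18
Level 3: 1, 6, 11, 14, 15, 16
Level 4: 9

1, 6, 11, 14, 15, 16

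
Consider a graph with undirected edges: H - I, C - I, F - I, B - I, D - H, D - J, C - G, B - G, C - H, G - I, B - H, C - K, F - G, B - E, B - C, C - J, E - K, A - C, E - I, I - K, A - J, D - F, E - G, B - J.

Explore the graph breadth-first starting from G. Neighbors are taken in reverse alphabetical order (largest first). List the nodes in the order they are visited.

G → I → F → E → C → B → K → H → D → J → A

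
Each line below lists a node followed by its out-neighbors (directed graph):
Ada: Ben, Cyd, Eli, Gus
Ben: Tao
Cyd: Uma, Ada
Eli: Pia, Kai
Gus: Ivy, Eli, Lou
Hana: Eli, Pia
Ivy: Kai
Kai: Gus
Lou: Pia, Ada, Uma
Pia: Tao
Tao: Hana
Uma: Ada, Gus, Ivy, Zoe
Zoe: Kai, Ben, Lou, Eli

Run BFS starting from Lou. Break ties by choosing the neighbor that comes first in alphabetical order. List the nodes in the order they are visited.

Visit Lou; enqueue Ada, Pia, Uma → queue [Ada, Pia, Uma]
Visit Ada; enqueue Ben, Cyd, Eli, Gus → queue [Pia, Uma, Ben, Cyd, Eli, Gus]
Visit Pia; enqueue Tao → queue [Uma, Ben, Cyd, Eli, Gus, Tao]
Visit Uma; enqueue Ivy, Zoe → queue [Ben, Cyd, Eli, Gus, Tao, Ivy, Zoe]
Visit Ben → queue [Cyd, Eli, Gus, Tao, Ivy, Zoe]
Visit Cyd → queue [Eli, Gus, Tao, Ivy, Zoe]
Visit Eli; enqueue Kai → queue [Gus, Tao, Ivy, Zoe, Kai]
Visit Gus → queue [Tao, Ivy, Zoe, Kai]
Visit Tao; enqueue Hana → queue [Ivy, Zoe, Kai, Hana]
Visit Ivy → queue [Zoe, Kai, Hana]
Visit Zoe → queue [Kai, Hana]
Visit Kai → queue [Hana]
Visit Hana → queue []

Lou → Ada → Pia → Uma → Ben → Cyd → Eli → Gus → Tao → Ivy → Zoe → Kai → Hana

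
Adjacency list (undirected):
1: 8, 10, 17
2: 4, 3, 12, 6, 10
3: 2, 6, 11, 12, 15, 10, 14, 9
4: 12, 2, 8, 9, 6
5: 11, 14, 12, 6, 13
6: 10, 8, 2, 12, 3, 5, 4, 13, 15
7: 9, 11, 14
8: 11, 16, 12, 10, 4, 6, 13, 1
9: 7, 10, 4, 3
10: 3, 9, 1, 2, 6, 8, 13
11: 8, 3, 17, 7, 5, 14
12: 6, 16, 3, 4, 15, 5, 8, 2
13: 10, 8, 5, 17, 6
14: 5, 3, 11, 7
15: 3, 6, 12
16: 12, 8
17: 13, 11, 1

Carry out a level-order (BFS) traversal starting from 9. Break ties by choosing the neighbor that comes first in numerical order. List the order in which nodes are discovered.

Visit 9; enqueue 3, 4, 7, 10 → queue [3, 4, 7, 10]
Visit 3; enqueue 2, 6, 11, 12, 14, 15 → queue [4, 7, 10, 2, 6, 11, 12, 14, 15]
Visit 4; enqueue 8 → queue [7, 10, 2, 6, 11, 12, 14, 15, 8]
Visit 7 → queue [10, 2, 6, 11, 12, 14, 15, 8]
Visit 10; enqueue 1, 13 → queue [2, 6, 11, 12, 14, 15, 8, 1, 13]
Visit 2 → queue [6, 11, 12, 14, 15, 8, 1, 13]
Visit 6; enqueue 5 → queue [11, 12, 14, 15, 8, 1, 13, 5]
Visit 11; enqueue 17 → queue [12, 14, 15, 8, 1, 13, 5, 17]
Visit 12; enqueue 16 → queue [14, 15, 8, 1, 13, 5, 17, 16]
Visit 14 → queue [15, 8, 1, 13, 5, 17, 16]
Visit 15 → queue [8, 1, 13, 5, 17, 16]
Visit 8 → queue [1, 13, 5, 17, 16]
Visit 1 → queue [13, 5, 17, 16]
Visit 13 → queue [5, 17, 16]
Visit 5 → queue [17, 16]
Visit 17 → queue [16]
Visit 16 → queue []

9, 3, 4, 7, 10, 2, 6, 11, 12, 14, 15, 8, 1, 13, 5, 17, 16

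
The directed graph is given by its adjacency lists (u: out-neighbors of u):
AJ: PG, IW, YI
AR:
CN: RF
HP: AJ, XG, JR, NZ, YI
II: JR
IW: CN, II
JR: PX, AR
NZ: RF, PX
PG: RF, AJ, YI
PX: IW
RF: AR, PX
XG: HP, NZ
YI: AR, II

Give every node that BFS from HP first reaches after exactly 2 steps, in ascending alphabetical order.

Level 0: HP
Level 1: AJ, JR, NZ, XG, YI
Level 2: AR, II, IW, PG, PX, RF
Level 3: CN

AR, II, IW, PG, PX, RF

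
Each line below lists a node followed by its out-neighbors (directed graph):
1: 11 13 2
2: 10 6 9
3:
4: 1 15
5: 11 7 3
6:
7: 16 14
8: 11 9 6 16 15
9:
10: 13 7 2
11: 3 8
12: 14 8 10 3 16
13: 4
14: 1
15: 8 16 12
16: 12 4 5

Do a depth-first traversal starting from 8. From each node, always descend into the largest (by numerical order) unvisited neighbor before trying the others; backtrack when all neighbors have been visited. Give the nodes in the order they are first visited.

Visit 8
8 → 16
16 → 12
12 → 14
14 → 1
1 → 13
13 → 4
4 → 15
1 → 11
11 → 3
1 → 2
2 → 10
10 → 7
2 → 9
2 → 6
16 → 5

8 -> 16 -> 12 -> 14 -> 1 -> 13 -> 4 -> 15 -> 11 -> 3 -> 2 -> 10 -> 7 -> 9 -> 6 -> 5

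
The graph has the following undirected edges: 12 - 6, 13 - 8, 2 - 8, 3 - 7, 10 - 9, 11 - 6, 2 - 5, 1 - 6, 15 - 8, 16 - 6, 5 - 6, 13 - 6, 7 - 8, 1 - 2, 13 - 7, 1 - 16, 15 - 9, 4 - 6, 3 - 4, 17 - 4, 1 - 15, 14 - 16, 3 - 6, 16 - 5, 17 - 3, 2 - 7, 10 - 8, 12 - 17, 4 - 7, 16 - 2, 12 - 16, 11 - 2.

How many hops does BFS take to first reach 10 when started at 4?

3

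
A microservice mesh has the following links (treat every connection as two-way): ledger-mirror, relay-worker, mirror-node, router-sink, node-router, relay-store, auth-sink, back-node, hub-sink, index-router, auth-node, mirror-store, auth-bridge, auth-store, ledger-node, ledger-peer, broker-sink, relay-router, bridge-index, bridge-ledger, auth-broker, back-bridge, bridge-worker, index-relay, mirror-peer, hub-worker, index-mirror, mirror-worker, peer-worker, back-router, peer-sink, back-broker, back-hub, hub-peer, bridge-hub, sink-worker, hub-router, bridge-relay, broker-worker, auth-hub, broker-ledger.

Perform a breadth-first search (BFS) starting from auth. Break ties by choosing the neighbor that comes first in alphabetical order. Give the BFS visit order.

auth, bridge, broker, hub, node, sink, store, back, index, ledger, relay, worker, peer, router, mirror

Visit auth; enqueue bridge, broker, hub, node, sink, store → queue [bridge, broker, hub, node, sink, store]
Visit bridge; enqueue back, index, ledger, relay, worker → queue [broker, hub, node, sink, store, back, index, ledger, relay, worker]
Visit broker → queue [hub, node, sink, store, back, index, ledger, relay, worker]
Visit hub; enqueue peer, router → queue [node, sink, store, back, index, ledger, relay, worker, peer, router]
Visit node; enqueue mirror → queue [sink, store, back, index, ledger, relay, worker, peer, router, mirror]
Visit sink → queue [store, back, index, ledger, relay, worker, peer, router, mirror]
Visit store → queue [back, index, ledger, relay, worker, peer, router, mirror]
Visit back → queue [index, ledger, relay, worker, peer, router, mirror]
Visit index → queue [ledger, relay, worker, peer, router, mirror]
Visit ledger → queue [relay, worker, peer, router, mirror]
Visit relay → queue [worker, peer, router, mirror]
Visit worker → queue [peer, router, mirror]
Visit peer → queue [router, mirror]
Visit router → queue [mirror]
Visit mirror → queue []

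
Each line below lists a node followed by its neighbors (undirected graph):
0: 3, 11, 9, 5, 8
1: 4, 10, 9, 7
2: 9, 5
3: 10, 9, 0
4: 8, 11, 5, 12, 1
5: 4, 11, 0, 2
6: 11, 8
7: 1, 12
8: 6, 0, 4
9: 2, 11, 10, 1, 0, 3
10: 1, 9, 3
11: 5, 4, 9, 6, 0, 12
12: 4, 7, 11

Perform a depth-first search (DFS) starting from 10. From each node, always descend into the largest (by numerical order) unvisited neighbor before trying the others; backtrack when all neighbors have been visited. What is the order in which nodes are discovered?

10, 9, 11, 12, 7, 1, 4, 8, 6, 0, 5, 2, 3

Visit 10
10 → 9
9 → 11
11 → 12
12 → 7
7 → 1
1 → 4
4 → 8
8 → 6
8 → 0
0 → 5
5 → 2
0 → 3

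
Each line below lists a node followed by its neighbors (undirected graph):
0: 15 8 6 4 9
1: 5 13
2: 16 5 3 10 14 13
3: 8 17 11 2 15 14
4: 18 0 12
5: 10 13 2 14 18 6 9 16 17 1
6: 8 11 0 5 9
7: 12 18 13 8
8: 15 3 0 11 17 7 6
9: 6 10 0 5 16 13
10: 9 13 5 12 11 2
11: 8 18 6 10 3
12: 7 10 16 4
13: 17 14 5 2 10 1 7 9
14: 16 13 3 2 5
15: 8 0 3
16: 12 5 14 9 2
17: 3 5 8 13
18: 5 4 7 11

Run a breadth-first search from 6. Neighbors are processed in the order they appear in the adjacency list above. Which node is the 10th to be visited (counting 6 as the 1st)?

7

Visit 6; enqueue 8, 11, 0, 5, 9 → queue [8, 11, 0, 5, 9]
Visit 8; enqueue 15, 3, 17, 7 → queue [11, 0, 5, 9, 15, 3, 17, 7]
Visit 11; enqueue 18, 10 → queue [0, 5, 9, 15, 3, 17, 7, 18, 10]
Visit 0; enqueue 4 → queue [5, 9, 15, 3, 17, 7, 18, 10, 4]
Visit 5; enqueue 13, 2, 14, 16, 1 → queue [9, 15, 3, 17, 7, 18, 10, 4, 13, 2, 14, 16, 1]
Visit 9 → queue [15, 3, 17, 7, 18, 10, 4, 13, 2, 14, 16, 1]
Visit 15 → queue [3, 17, 7, 18, 10, 4, 13, 2, 14, 16, 1]
Visit 3 → queue [17, 7, 18, 10, 4, 13, 2, 14, 16, 1]
Visit 17 → queue [7, 18, 10, 4, 13, 2, 14, 16, 1]
Visit 7; enqueue 12 → queue [18, 10, 4, 13, 2, 14, 16, 1, 12]
Visit 18 → queue [10, 4, 13, 2, 14, 16, 1, 12]
Visit 10 → queue [4, 13, 2, 14, 16, 1, 12]
Visit 4 → queue [13, 2, 14, 16, 1, 12]
Visit 13 → queue [2, 14, 16, 1, 12]
Visit 2 → queue [14, 16, 1, 12]
Visit 14 → queue [16, 1, 12]
Visit 16 → queue [1, 12]
Visit 1 → queue [12]
Visit 12 → queue []

Visit order: 6, 8, 11, 0, 5, 9, 15, 3, 17, 7, 18, 10, 4, 13, 2, 14, 16, 1, 12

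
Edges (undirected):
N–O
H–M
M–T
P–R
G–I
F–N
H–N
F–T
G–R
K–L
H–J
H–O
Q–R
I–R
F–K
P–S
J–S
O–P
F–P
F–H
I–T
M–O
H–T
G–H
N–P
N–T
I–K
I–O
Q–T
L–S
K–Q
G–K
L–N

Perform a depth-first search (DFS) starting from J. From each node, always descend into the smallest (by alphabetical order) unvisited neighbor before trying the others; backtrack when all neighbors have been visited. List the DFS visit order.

J, H, F, K, G, I, O, M, T, N, L, S, P, R, Q

Visit J
J → H
H → F
F → K
K → G
G → I
I → O
O → M
M → T
T → N
N → L
L → S
S → P
P → R
R → Q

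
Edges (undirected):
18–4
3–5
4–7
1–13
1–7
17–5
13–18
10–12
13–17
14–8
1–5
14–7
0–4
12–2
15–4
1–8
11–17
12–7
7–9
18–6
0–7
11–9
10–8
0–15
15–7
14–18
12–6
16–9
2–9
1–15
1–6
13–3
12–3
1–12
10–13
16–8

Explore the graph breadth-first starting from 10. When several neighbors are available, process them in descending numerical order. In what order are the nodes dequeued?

Visit 10; enqueue 13, 12, 8 → queue [13, 12, 8]
Visit 13; enqueue 18, 17, 3, 1 → queue [12, 8, 18, 17, 3, 1]
Visit 12; enqueue 7, 6, 2 → queue [8, 18, 17, 3, 1, 7, 6, 2]
Visit 8; enqueue 16, 14 → queue [18, 17, 3, 1, 7, 6, 2, 16, 14]
Visit 18; enqueue 4 → queue [17, 3, 1, 7, 6, 2, 16, 14, 4]
Visit 17; enqueue 11, 5 → queue [3, 1, 7, 6, 2, 16, 14, 4, 11, 5]
Visit 3 → queue [1, 7, 6, 2, 16, 14, 4, 11, 5]
Visit 1; enqueue 15 → queue [7, 6, 2, 16, 14, 4, 11, 5, 15]
Visit 7; enqueue 9, 0 → queue [6, 2, 16, 14, 4, 11, 5, 15, 9, 0]
Visit 6 → queue [2, 16, 14, 4, 11, 5, 15, 9, 0]
Visit 2 → queue [16, 14, 4, 11, 5, 15, 9, 0]
Visit 16 → queue [14, 4, 11, 5, 15, 9, 0]
Visit 14 → queue [4, 11, 5, 15, 9, 0]
Visit 4 → queue [11, 5, 15, 9, 0]
Visit 11 → queue [5, 15, 9, 0]
Visit 5 → queue [15, 9, 0]
Visit 15 → queue [9, 0]
Visit 9 → queue [0]
Visit 0 → queue []

10, 13, 12, 8, 18, 17, 3, 1, 7, 6, 2, 16, 14, 4, 11, 5, 15, 9, 0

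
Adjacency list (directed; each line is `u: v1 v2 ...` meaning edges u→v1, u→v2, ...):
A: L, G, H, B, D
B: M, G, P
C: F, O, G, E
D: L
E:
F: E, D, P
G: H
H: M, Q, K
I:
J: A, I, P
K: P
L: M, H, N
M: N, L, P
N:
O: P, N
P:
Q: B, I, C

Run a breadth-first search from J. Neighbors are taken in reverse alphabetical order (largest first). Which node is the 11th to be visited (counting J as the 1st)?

Visit J; enqueue P, I, A → queue [P, I, A]
Visit P → queue [I, A]
Visit I → queue [A]
Visit A; enqueue L, H, G, D, B → queue [L, H, G, D, B]
Visit L; enqueue N, M → queue [H, G, D, B, N, M]
Visit H; enqueue Q, K → queue [G, D, B, N, M, Q, K]
Visit G → queue [D, B, N, M, Q, K]
Visit D → queue [B, N, M, Q, K]
Visit B → queue [N, M, Q, K]
Visit N → queue [M, Q, K]
Visit M → queue [Q, K]
Visit Q; enqueue C → queue [K, C]
Visit K → queue [C]
Visit C; enqueue O, F, E → queue [O, F, E]
Visit O → queue [F, E]
Visit F → queue [E]
Visit E → queue []

Visit order: J, P, I, A, L, H, G, D, B, N, M, Q, K, C, O, F, E

M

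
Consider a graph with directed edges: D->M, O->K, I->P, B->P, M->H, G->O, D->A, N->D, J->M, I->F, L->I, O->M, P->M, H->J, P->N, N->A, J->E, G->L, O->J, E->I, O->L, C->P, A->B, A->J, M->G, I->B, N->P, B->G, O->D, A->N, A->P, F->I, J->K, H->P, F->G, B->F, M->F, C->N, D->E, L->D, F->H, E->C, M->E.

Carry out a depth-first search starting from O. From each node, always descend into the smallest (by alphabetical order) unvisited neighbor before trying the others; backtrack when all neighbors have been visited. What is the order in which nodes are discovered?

O, D, A, B, F, G, L, I, P, M, E, C, N, H, J, K

Visit O
O → D
D → A
A → B
B → F
F → G
G → L
L → I
I → P
P → M
M → E
E → C
C → N
M → H
H → J
J → K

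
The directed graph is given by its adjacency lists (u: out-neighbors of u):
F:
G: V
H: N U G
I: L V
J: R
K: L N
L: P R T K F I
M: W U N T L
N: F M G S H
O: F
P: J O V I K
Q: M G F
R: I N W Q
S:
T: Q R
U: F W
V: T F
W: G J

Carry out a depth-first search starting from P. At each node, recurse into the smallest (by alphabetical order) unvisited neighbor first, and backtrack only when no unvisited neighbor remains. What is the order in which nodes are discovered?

Visit P
P → I
I → L
L → F
L → K
K → N
N → G
G → V
V → T
T → Q
Q → M
M → U
U → W
W → J
J → R
N → H
N → S
P → O

P, I, L, F, K, N, G, V, T, Q, M, U, W, J, R, H, S, O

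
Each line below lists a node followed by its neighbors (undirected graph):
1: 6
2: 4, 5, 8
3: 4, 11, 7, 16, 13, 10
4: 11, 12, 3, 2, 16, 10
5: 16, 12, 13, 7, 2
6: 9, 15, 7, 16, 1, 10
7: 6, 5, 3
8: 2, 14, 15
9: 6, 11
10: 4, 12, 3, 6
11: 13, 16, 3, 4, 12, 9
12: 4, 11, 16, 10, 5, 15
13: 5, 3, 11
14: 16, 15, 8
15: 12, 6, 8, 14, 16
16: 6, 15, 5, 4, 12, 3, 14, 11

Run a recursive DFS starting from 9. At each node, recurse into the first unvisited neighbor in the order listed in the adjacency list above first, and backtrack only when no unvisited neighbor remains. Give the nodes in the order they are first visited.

Visit 9
9 → 6
6 → 15
15 → 12
12 → 4
4 → 11
11 → 13
13 → 5
5 → 16
16 → 3
3 → 7
3 → 10
16 → 14
14 → 8
8 → 2
6 → 1

9, 6, 15, 12, 4, 11, 13, 5, 16, 3, 7, 10, 14, 8, 2, 1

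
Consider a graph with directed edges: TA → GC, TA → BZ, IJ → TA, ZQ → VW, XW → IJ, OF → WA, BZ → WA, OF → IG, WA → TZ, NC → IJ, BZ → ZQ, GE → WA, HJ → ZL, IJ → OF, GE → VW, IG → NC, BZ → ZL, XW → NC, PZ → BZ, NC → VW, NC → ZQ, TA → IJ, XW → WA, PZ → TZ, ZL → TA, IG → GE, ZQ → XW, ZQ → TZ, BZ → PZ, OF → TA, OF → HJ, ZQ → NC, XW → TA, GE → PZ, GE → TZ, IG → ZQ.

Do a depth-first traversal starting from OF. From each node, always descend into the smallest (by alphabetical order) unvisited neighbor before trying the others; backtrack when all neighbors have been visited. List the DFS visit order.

Visit OF
OF → HJ
HJ → ZL
ZL → TA
TA → BZ
BZ → PZ
PZ → TZ
BZ → WA
BZ → ZQ
ZQ → NC
NC → IJ
NC → VW
ZQ → XW
TA → GC
OF → IG
IG → GE

OF -> HJ -> ZL -> TA -> BZ -> PZ -> TZ -> WA -> ZQ -> NC -> IJ -> VW -> XW -> GC -> IG -> GE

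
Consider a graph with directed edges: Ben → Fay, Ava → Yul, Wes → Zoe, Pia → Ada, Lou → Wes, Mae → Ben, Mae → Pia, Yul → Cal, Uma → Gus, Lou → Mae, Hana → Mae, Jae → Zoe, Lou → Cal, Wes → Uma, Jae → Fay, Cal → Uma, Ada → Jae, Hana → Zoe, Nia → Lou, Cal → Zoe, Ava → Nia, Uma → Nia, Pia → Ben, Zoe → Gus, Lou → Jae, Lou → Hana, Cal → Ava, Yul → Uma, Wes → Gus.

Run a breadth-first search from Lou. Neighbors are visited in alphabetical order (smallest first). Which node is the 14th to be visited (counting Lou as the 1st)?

Nia

Visit Lou; enqueue Cal, Hana, Jae, Mae, Wes → queue [Cal, Hana, Jae, Mae, Wes]
Visit Cal; enqueue Ava, Uma, Zoe → queue [Hana, Jae, Mae, Wes, Ava, Uma, Zoe]
Visit Hana → queue [Jae, Mae, Wes, Ava, Uma, Zoe]
Visit Jae; enqueue Fay → queue [Mae, Wes, Ava, Uma, Zoe, Fay]
Visit Mae; enqueue Ben, Pia → queue [Wes, Ava, Uma, Zoe, Fay, Ben, Pia]
Visit Wes; enqueue Gus → queue [Ava, Uma, Zoe, Fay, Ben, Pia, Gus]
Visit Ava; enqueue Nia, Yul → queue [Uma, Zoe, Fay, Ben, Pia, Gus, Nia, Yul]
Visit Uma → queue [Zoe, Fay, Ben, Pia, Gus, Nia, Yul]
Visit Zoe → queue [Fay, Ben, Pia, Gus, Nia, Yul]
Visit Fay → queue [Ben, Pia, Gus, Nia, Yul]
Visit Ben → queue [Pia, Gus, Nia, Yul]
Visit Pia; enqueue Ada → queue [Gus, Nia, Yul, Ada]
Visit Gus → queue [Nia, Yul, Ada]
Visit Nia → queue [Yul, Ada]
Visit Yul → queue [Ada]
Visit Ada → queue []

Visit order: Lou, Cal, Hana, Jae, Mae, Wes, Ava, Uma, Zoe, Fay, Ben, Pia, Gus, Nia, Yul, Ada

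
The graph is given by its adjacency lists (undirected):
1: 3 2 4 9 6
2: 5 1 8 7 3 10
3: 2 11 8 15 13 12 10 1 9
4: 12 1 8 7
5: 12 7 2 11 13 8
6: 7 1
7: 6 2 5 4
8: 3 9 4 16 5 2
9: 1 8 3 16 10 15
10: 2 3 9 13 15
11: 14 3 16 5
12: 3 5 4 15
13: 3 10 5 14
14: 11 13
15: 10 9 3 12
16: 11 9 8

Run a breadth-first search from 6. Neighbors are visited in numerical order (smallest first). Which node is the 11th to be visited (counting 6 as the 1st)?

11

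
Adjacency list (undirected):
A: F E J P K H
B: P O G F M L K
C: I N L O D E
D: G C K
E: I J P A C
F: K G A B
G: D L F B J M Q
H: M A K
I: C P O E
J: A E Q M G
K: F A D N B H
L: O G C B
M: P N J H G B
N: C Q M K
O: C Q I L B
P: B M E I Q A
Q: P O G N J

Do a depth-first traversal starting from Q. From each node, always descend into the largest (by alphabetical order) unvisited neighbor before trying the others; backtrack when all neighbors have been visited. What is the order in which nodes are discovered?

Q, P, M, N, K, H, A, J, G, L, O, I, E, C, D, B, F

Visit Q
Q → P
P → M
M → N
N → K
K → H
H → A
A → J
J → G
G → L
L → O
O → I
I → E
E → C
C → D
O → B
B → F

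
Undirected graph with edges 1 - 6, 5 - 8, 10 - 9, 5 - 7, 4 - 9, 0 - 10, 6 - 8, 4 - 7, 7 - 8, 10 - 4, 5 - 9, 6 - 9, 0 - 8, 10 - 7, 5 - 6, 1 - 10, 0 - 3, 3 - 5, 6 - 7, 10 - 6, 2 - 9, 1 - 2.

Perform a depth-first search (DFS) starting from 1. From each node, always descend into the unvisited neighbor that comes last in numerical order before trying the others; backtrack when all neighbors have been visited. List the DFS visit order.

Visit 1
1 → 10
10 → 9
9 → 6
6 → 8
8 → 7
7 → 5
5 → 3
3 → 0
7 → 4
9 → 2

1 -> 10 -> 9 -> 6 -> 8 -> 7 -> 5 -> 3 -> 0 -> 4 -> 2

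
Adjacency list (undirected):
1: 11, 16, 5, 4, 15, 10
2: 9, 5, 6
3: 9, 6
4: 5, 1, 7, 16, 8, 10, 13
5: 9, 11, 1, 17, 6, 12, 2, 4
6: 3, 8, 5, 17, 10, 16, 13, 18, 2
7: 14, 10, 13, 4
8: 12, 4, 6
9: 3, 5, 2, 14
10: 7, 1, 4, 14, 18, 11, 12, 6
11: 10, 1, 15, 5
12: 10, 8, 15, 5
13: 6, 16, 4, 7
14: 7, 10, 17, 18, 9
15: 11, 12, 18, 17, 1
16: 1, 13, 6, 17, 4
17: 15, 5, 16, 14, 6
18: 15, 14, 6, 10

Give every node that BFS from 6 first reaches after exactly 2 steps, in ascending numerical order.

Level 0: 6
Level 1: 2, 3, 5, 8, 10, 13, 16, 17, 18
Level 2: 1, 4, 7, 9, 11, 12, 14, 15

1, 4, 7, 9, 11, 12, 14, 15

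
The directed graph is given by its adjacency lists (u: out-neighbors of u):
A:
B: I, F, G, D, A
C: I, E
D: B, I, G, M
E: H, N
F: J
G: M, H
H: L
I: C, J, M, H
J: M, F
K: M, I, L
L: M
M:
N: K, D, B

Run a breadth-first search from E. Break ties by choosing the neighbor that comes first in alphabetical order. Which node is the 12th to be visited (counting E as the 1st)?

Visit E; enqueue H, N → queue [H, N]
Visit H; enqueue L → queue [N, L]
Visit N; enqueue B, D, K → queue [L, B, D, K]
Visit L; enqueue M → queue [B, D, K, M]
Visit B; enqueue A, F, G, I → queue [D, K, M, A, F, G, I]
Visit D → queue [K, M, A, F, G, I]
Visit K → queue [M, A, F, G, I]
Visit M → queue [A, F, G, I]
Visit A → queue [F, G, I]
Visit F; enqueue J → queue [G, I, J]
Visit G → queue [I, J]
Visit I; enqueue C → queue [J, C]
Visit J → queue [C]
Visit C → queue []

Visit order: E, H, N, L, B, D, K, M, A, F, G, I, J, C

I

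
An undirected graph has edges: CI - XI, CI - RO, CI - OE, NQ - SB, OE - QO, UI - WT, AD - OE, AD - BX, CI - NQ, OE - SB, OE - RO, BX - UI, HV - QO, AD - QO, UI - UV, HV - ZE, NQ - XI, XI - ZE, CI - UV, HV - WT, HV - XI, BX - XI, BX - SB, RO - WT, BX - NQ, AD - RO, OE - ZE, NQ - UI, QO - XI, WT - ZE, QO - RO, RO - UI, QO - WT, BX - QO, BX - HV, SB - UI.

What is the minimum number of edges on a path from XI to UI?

2

Level 0: XI
Level 1: BX, CI, HV, NQ, QO, ZE
Level 2: AD, OE, RO, SB, UI, UV, WT
UI first appears at level 2.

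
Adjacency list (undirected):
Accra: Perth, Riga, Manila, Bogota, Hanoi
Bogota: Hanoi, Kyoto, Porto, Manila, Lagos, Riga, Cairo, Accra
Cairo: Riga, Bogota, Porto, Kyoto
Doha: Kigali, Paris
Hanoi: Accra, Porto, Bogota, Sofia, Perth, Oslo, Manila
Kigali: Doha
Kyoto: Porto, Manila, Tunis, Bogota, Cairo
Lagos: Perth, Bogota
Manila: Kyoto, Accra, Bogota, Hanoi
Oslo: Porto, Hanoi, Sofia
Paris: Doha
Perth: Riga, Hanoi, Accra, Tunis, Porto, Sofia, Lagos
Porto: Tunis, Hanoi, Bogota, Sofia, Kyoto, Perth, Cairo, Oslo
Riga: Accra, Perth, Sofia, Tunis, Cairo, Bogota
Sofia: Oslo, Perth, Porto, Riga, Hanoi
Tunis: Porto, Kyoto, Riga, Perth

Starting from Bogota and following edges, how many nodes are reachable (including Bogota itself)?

BFS from Bogota visits: Bogota, Hanoi, Kyoto, Porto, Manila, Lagos, Riga, Cairo, Accra, Sofia, Perth, Oslo, Tunis
Reachable nodes: 13 of 16 total.

13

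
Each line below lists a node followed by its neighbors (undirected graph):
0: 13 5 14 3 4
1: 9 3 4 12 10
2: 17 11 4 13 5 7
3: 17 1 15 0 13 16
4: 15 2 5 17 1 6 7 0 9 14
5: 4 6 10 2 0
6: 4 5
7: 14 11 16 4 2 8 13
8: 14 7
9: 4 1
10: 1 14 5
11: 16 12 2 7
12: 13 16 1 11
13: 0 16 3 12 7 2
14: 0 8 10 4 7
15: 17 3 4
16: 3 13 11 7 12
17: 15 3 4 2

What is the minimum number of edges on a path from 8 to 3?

3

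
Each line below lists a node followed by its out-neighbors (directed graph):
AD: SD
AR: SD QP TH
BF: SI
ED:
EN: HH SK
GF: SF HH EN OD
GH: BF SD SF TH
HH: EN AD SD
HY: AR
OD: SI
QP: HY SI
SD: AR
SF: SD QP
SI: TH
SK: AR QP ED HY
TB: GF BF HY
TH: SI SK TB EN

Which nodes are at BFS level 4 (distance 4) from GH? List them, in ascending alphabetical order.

AD, OD

Level 0: GH
Level 1: BF, SD, SF, TH
Level 2: AR, EN, QP, SI, SK, TB
Level 3: ED, GF, HH, HY
Level 4: AD, OD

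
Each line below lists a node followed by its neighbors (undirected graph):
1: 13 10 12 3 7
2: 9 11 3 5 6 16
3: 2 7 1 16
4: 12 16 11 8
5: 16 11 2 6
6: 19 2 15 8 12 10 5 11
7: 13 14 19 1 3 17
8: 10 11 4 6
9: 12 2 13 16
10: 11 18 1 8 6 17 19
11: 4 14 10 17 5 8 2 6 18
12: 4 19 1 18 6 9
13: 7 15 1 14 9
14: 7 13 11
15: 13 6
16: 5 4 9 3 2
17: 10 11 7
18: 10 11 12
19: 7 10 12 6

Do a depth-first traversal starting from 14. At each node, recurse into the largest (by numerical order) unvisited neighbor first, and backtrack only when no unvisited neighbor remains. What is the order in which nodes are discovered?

14 13 15 6 19 12 18 11 17 10 8 4 16 9 2 5 3 7 1

Visit 14
14 → 13
13 → 15
15 → 6
6 → 19
19 → 12
12 → 18
18 → 11
11 → 17
17 → 10
10 → 8
8 → 4
4 → 16
16 → 9
9 → 2
2 → 5
2 → 3
3 → 7
7 → 1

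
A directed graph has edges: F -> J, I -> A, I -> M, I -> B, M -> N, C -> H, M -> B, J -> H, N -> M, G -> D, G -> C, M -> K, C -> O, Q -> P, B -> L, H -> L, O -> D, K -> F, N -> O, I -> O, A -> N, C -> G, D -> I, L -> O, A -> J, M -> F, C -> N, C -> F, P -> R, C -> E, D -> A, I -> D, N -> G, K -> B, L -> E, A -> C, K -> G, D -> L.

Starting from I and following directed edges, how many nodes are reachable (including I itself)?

15

BFS from I visits: I, A, B, D, M, O, C, J, N, L, F, K, E, G, H
Reachable nodes: 15 of 18 total.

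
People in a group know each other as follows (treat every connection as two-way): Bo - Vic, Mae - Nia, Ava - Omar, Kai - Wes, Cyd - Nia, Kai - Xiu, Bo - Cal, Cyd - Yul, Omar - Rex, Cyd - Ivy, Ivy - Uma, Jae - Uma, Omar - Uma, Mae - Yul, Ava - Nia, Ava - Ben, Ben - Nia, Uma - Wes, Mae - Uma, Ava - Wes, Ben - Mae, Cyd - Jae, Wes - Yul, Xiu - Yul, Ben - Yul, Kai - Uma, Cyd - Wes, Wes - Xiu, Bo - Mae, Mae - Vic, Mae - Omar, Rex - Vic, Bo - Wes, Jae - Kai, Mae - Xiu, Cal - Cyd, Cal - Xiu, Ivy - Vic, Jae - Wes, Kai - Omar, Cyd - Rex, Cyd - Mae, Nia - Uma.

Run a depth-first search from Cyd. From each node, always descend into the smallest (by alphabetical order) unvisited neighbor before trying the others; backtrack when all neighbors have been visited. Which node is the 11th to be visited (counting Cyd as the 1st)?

Visit Cyd
Cyd → Cal
Cal → Bo
Bo → Mae
Mae → Ben
Ben → Ava
Ava → Nia
Nia → Uma
Uma → Ivy
Ivy → Vic
Vic → Rex
Rex → Omar
Omar → Kai
Kai → Jae
Jae → Wes
Wes → Xiu
Xiu → Yul

Visit order: Cyd, Cal, Bo, Mae, Ben, Ava, Nia, Uma, Ivy, Vic, Rex, Omar, Kai, Jae, Wes, Xiu, Yul

Rex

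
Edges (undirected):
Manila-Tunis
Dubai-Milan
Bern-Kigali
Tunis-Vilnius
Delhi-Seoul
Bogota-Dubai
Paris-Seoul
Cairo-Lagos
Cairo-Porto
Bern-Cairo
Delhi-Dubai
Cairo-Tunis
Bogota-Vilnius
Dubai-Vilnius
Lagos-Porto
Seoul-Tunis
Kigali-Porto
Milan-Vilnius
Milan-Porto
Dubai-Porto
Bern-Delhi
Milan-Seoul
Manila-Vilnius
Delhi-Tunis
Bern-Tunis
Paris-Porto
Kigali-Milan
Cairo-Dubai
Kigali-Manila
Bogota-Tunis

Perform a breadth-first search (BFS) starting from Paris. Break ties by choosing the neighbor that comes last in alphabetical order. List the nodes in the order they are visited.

Visit Paris; enqueue Seoul, Porto → queue [Seoul, Porto]
Visit Seoul; enqueue Tunis, Milan, Delhi → queue [Porto, Tunis, Milan, Delhi]
Visit Porto; enqueue Lagos, Kigali, Dubai, Cairo → queue [Tunis, Milan, Delhi, Lagos, Kigali, Dubai, Cairo]
Visit Tunis; enqueue Vilnius, Manila, Bogota, Bern → queue [Milan, Delhi, Lagos, Kigali, Dubai, Cairo, Vilnius, Manila, Bogota, Bern]
Visit Milan → queue [Delhi, Lagos, Kigali, Dubai, Cairo, Vilnius, Manila, Bogota, Bern]
Visit Delhi → queue [Lagos, Kigali, Dubai, Cairo, Vilnius, Manila, Bogota, Bern]
Visit Lagos → queue [Kigali, Dubai, Cairo, Vilnius, Manila, Bogota, Bern]
Visit Kigali → queue [Dubai, Cairo, Vilnius, Manila, Bogota, Bern]
Visit Dubai → queue [Cairo, Vilnius, Manila, Bogota, Bern]
Visit Cairo → queue [Vilnius, Manila, Bogota, Bern]
Visit Vilnius → queue [Manila, Bogota, Bern]
Visit Manila → queue [Bogota, Bern]
Visit Bogota → queue [Bern]
Visit Bern → queue []

Paris → Seoul → Porto → Tunis → Milan → Delhi → Lagos → Kigali → Dubai → Cairo → Vilnius → Manila → Bogota → Bern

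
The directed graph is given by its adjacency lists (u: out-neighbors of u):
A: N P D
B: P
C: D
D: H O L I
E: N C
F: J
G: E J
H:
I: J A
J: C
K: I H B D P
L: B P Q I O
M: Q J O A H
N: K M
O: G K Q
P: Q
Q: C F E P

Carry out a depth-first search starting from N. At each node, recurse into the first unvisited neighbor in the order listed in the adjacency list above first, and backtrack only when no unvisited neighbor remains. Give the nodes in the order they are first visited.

N → K → I → J → C → D → H → O → G → E → Q → F → P → L → B → A → M

Visit N
N → K
K → I
I → J
J → C
C → D
D → H
D → O
O → G
G → E
O → Q
Q → F
Q → P
D → L
L → B
I → A
N → M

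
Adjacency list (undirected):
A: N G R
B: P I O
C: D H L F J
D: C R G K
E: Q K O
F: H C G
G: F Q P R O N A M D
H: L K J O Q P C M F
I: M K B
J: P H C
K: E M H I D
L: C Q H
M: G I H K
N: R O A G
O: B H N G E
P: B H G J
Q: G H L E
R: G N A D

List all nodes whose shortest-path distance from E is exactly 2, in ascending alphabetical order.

B, D, G, H, I, L, M, N

Level 0: E
Level 1: K, O, Q
Level 2: B, D, G, H, I, L, M, N
Level 3: A, C, F, J, P, R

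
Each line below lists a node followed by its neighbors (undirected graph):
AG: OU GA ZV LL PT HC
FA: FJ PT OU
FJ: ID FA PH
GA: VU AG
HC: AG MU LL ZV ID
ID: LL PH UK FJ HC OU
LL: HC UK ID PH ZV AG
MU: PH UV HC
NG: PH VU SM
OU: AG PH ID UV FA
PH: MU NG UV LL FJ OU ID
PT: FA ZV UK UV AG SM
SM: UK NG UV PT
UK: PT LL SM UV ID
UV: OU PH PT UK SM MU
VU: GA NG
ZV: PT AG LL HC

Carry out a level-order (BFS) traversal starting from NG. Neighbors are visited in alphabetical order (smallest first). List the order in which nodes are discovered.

NG → PH → SM → VU → FJ → ID → LL → MU → OU → UV → PT → UK → GA → FA → HC → AG → ZV

Visit NG; enqueue PH, SM, VU → queue [PH, SM, VU]
Visit PH; enqueue FJ, ID, LL, MU, OU, UV → queue [SM, VU, FJ, ID, LL, MU, OU, UV]
Visit SM; enqueue PT, UK → queue [VU, FJ, ID, LL, MU, OU, UV, PT, UK]
Visit VU; enqueue GA → queue [FJ, ID, LL, MU, OU, UV, PT, UK, GA]
Visit FJ; enqueue FA → queue [ID, LL, MU, OU, UV, PT, UK, GA, FA]
Visit ID; enqueue HC → queue [LL, MU, OU, UV, PT, UK, GA, FA, HC]
Visit LL; enqueue AG, ZV → queue [MU, OU, UV, PT, UK, GA, FA, HC, AG, ZV]
Visit MU → queue [OU, UV, PT, UK, GA, FA, HC, AG, ZV]
Visit OU → queue [UV, PT, UK, GA, FA, HC, AG, ZV]
Visit UV → queue [PT, UK, GA, FA, HC, AG, ZV]
Visit PT → queue [UK, GA, FA, HC, AG, ZV]
Visit UK → queue [GA, FA, HC, AG, ZV]
Visit GA → queue [FA, HC, AG, ZV]
Visit FA → queue [HC, AG, ZV]
Visit HC → queue [AG, ZV]
Visit AG → queue [ZV]
Visit ZV → queue []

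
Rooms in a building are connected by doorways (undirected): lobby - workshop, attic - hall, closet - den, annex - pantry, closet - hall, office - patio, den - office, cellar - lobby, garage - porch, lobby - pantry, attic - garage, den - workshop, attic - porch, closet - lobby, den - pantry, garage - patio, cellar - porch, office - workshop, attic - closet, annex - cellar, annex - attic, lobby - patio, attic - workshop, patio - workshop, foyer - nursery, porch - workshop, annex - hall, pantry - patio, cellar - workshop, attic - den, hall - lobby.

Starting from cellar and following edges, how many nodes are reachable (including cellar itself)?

BFS from cellar visits: cellar, annex, lobby, porch, workshop, attic, hall, pantry, closet, patio, garage, den, office
Reachable nodes: 13 of 15 total.

13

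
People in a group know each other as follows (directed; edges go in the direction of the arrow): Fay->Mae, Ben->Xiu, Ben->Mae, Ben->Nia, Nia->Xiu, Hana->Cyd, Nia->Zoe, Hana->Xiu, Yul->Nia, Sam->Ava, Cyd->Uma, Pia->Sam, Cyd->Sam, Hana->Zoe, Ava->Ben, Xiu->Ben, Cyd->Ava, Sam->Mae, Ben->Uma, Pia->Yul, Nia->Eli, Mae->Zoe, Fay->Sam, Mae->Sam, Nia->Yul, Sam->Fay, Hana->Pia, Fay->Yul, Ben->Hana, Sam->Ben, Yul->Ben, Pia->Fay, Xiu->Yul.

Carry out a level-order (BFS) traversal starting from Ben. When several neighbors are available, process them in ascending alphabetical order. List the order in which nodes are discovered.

Ben, Hana, Mae, Nia, Uma, Xiu, Cyd, Pia, Zoe, Sam, Eli, Yul, Ava, Fay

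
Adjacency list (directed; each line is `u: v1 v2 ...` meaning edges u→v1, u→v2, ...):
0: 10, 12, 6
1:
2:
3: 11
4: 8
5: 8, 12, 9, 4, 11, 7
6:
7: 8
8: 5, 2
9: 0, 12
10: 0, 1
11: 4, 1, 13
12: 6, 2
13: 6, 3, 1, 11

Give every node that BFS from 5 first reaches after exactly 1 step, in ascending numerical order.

4, 7, 8, 9, 11, 12

Level 0: 5
Level 1: 4, 7, 8, 9, 11, 12
Level 2: 0, 1, 2, 6, 13
Level 3: 3, 10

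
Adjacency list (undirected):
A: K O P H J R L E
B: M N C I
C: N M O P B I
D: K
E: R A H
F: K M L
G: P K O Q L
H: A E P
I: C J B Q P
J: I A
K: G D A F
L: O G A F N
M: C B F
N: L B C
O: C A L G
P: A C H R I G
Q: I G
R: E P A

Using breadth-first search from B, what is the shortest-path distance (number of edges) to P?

2

Level 0: B
Level 1: C, I, M, N
Level 2: F, J, L, O, P, Q
Level 3: A, G, H, K, R
Level 4: D, E
P first appears at level 2.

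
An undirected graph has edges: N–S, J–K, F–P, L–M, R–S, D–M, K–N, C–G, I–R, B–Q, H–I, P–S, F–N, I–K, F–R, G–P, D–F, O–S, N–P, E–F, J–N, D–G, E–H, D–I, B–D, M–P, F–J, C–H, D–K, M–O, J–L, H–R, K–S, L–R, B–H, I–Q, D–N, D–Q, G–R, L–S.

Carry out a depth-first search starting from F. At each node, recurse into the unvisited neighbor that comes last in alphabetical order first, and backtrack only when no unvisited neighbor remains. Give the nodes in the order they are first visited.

Visit F
F → R
R → S
S → P
P → N
N → K
K → J
J → L
L → M
M → O
M → D
D → Q
Q → I
I → H
H → E
H → C
C → G
H → B

F -> R -> S -> P -> N -> K -> J -> L -> M -> O -> D -> Q -> I -> H -> E -> C -> G -> B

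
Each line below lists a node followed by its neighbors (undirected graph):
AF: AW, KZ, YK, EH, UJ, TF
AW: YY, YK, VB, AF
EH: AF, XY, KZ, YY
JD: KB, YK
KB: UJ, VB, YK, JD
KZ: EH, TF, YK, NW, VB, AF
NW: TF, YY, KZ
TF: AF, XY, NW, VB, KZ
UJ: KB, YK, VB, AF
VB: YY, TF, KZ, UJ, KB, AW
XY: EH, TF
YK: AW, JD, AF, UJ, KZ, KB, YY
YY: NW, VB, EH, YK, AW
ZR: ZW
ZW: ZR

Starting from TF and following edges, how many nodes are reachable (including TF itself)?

BFS from TF visits: TF, XY, VB, NW, KZ, AF, EH, YY, UJ, KB, AW, YK, JD
Reachable nodes: 13 of 15 total.

13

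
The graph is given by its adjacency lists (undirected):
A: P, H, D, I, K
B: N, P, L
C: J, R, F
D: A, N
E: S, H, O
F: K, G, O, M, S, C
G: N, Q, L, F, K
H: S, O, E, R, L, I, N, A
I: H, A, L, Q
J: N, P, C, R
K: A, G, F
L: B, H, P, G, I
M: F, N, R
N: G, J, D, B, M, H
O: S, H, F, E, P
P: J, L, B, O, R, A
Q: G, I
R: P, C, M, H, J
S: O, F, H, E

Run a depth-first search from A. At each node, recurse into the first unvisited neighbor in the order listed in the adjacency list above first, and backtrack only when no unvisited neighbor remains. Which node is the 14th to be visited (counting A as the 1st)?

R

Visit A
A → P
P → J
J → N
N → G
G → Q
Q → I
I → H
H → S
S → O
O → F
F → K
F → M
M → R
R → C
O → E
H → L
L → B
N → D

Visit order: A, P, J, N, G, Q, I, H, S, O, F, K, M, R, C, E, L, B, D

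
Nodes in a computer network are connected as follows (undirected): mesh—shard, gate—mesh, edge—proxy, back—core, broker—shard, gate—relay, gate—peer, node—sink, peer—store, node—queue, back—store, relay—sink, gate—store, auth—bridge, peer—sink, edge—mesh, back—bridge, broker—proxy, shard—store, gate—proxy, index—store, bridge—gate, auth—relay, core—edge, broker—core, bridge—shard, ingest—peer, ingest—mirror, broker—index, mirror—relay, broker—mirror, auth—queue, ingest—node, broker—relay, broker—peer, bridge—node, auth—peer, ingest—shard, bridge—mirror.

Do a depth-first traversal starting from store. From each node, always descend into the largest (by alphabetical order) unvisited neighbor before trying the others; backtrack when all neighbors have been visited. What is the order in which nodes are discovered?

Visit store
store → shard
shard → mesh
mesh → gate
gate → relay
relay → sink
sink → peer
peer → ingest
ingest → node
node → queue
queue → auth
auth → bridge
bridge → mirror
mirror → broker
broker → proxy
proxy → edge
edge → core
core → back
broker → index

store, shard, mesh, gate, relay, sink, peer, ingest, node, queue, auth, bridge, mirror, broker, proxy, edge, core, back, index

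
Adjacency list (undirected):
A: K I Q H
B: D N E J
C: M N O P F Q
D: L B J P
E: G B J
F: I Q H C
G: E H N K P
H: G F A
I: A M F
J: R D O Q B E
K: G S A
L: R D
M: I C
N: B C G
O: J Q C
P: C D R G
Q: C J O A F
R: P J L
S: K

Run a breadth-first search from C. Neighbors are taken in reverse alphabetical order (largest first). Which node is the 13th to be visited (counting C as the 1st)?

B

Visit C; enqueue Q, P, O, N, M, F → queue [Q, P, O, N, M, F]
Visit Q; enqueue J, A → queue [P, O, N, M, F, J, A]
Visit P; enqueue R, G, D → queue [O, N, M, F, J, A, R, G, D]
Visit O → queue [N, M, F, J, A, R, G, D]
Visit N; enqueue B → queue [M, F, J, A, R, G, D, B]
Visit M; enqueue I → queue [F, J, A, R, G, D, B, I]
Visit F; enqueue H → queue [J, A, R, G, D, B, I, H]
Visit J; enqueue E → queue [A, R, G, D, B, I, H, E]
Visit A; enqueue K → queue [R, G, D, B, I, H, E, K]
Visit R; enqueue L → queue [G, D, B, I, H, E, K, L]
Visit G → queue [D, B, I, H, E, K, L]
Visit D → queue [B, I, H, E, K, L]
Visit B → queue [I, H, E, K, L]
Visit I → queue [H, E, K, L]
Visit H → queue [E, K, L]
Visit E → queue [K, L]
Visit K; enqueue S → queue [L, S]
Visit L → queue [S]
Visit S → queue []

Visit order: C, Q, P, O, N, M, F, J, A, R, G, D, B, I, H, E, K, L, S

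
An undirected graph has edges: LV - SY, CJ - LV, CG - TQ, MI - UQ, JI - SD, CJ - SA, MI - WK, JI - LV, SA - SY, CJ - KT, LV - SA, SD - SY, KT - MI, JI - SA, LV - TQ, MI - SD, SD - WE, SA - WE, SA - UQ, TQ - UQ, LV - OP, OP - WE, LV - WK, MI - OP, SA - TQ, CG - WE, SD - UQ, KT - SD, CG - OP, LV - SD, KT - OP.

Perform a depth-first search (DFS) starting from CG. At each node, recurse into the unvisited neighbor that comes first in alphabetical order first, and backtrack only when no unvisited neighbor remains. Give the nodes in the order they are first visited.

CG → OP → KT → CJ → LV → JI → SA → SY → SD → MI → UQ → TQ → WK → WE

Visit CG
CG → OP
OP → KT
KT → CJ
CJ → LV
LV → JI
JI → SA
SA → SY
SY → SD
SD → MI
MI → UQ
UQ → TQ
MI → WK
SD → WE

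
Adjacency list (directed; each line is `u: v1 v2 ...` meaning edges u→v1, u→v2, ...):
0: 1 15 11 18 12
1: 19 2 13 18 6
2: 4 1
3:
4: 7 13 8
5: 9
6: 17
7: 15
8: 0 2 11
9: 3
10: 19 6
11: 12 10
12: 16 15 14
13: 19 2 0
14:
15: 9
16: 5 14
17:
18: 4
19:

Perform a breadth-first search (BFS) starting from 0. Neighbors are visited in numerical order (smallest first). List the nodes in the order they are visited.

0 → 1 → 11 → 12 → 15 → 18 → 2 → 6 → 13 → 19 → 10 → 14 → 16 → 9 → 4 → 17 → 5 → 3 → 7 → 8

Visit 0; enqueue 1, 11, 12, 15, 18 → queue [1, 11, 12, 15, 18]
Visit 1; enqueue 2, 6, 13, 19 → queue [11, 12, 15, 18, 2, 6, 13, 19]
Visit 11; enqueue 10 → queue [12, 15, 18, 2, 6, 13, 19, 10]
Visit 12; enqueue 14, 16 → queue [15, 18, 2, 6, 13, 19, 10, 14, 16]
Visit 15; enqueue 9 → queue [18, 2, 6, 13, 19, 10, 14, 16, 9]
Visit 18; enqueue 4 → queue [2, 6, 13, 19, 10, 14, 16, 9, 4]
Visit 2 → queue [6, 13, 19, 10, 14, 16, 9, 4]
Visit 6; enqueue 17 → queue [13, 19, 10, 14, 16, 9, 4, 17]
Visit 13 → queue [19, 10, 14, 16, 9, 4, 17]
Visit 19 → queue [10, 14, 16, 9, 4, 17]
Visit 10 → queue [14, 16, 9, 4, 17]
Visit 14 → queue [16, 9, 4, 17]
Visit 16; enqueue 5 → queue [9, 4, 17, 5]
Visit 9; enqueue 3 → queue [4, 17, 5, 3]
Visit 4; enqueue 7, 8 → queue [17, 5, 3, 7, 8]
Visit 17 → queue [5, 3, 7, 8]
Visit 5 → queue [3, 7, 8]
Visit 3 → queue [7, 8]
Visit 7 → queue [8]
Visit 8 → queue []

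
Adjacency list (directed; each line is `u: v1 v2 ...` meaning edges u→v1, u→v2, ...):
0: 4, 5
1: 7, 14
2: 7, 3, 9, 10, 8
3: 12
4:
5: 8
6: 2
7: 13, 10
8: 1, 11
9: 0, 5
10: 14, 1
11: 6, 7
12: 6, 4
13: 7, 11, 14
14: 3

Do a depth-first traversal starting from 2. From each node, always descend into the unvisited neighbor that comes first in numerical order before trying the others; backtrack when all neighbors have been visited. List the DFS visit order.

2 -> 3 -> 12 -> 4 -> 6 -> 7 -> 10 -> 1 -> 14 -> 13 -> 11 -> 8 -> 9 -> 0 -> 5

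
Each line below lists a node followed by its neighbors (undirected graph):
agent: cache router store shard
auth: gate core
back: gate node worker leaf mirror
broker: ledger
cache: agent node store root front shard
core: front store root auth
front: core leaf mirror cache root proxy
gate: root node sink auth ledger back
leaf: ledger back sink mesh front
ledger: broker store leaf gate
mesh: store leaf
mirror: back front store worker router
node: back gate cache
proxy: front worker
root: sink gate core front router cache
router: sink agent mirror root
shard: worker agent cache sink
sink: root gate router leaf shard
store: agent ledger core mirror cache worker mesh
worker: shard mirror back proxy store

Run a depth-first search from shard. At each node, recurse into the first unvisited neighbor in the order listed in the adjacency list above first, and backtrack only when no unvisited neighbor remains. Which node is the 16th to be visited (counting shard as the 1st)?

Visit shard
shard → worker
worker → mirror
mirror → back
back → gate
gate → root
root → sink
sink → router
router → agent
agent → cache
cache → node
cache → store
store → ledger
ledger → broker
ledger → leaf
leaf → mesh
leaf → front
front → core
core → auth
front → proxy

Visit order: shard, worker, mirror, back, gate, root, sink, router, agent, cache, node, store, ledger, broker, leaf, mesh, front, core, auth, proxy

mesh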